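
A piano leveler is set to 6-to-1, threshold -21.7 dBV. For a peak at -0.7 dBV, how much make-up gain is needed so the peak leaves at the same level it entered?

17.5 dB

The peak compresses to -21.7 + 21/6 = -18.2 dBV.
To reach -0.7 dBV requires -0.7 − (-18.2) = 17.5 dB of make-up.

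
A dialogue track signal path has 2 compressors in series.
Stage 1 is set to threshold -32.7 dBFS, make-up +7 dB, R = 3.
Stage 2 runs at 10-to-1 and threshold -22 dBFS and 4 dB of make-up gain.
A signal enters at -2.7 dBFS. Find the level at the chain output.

Stage 1: -2.7 dBFS is 30 dB over -32.7 dBFS; at 3:1 that becomes 10 dB over, giving -22.7 dBFS; +7 dB make-up → -15.7 dBFS.
Stage 2: -15.7 dBFS is 6.3 dB over -22 dBFS; at 10:1 that becomes 0.63 dB over, giving -21.37 dBFS; +4 dB make-up → -17.37 dBFS.

-17.37 dBFS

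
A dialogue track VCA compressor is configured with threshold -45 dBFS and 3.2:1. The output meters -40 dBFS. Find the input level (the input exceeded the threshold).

Post-compression overshoot = -40 − (-45) = 5 dB.
Input overshoot = R × output overshoot = 16 dB → input = -45 + 16 = -29 dBFS.

-29 dBFS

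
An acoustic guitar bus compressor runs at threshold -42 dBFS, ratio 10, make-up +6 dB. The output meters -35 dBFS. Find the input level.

-32 dBFS

Before make-up, the level was -35 − 6 = -41 dBFS.
The compressed level sits -41 − (-42) = 1 dB over threshold.
Before 10:1 compression the overshoot was 1 × 10 = 10 dB, so input = -42 + 10 = -32 dBFS.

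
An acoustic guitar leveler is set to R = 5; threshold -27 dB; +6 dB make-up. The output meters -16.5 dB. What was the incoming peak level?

Remove make-up: -16.5 − 6 = -22.5 dB.
The compressed level sits -22.5 − (-27) = 4.5 dB over threshold.
Before 5:1 compression the overshoot was 4.5 × 5 = 22.5 dB, so input = -27 + 22.5 = -4.5 dB.

-4.5 dB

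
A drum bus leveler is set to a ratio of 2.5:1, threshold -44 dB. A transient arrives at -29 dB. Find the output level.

The input is 15 dB above the -44 dB threshold.
The 15 dB excess becomes 6 dB after 2.5:1 reduction.
So the level is -44 + 6 = -38 dB.

-38 dB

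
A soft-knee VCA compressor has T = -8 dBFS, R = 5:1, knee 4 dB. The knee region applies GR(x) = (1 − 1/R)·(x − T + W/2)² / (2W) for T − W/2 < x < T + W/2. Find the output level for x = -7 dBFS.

x − T + W/2 = -7 − (-8) + 2 = 3.
GR = (1 − 1/5) × 3² / 8 = 0.8 × 9 / 8 = 0.9 dB.
Output = -7 − 0.9 = -7.9 dBFS.

-7.9 dBFS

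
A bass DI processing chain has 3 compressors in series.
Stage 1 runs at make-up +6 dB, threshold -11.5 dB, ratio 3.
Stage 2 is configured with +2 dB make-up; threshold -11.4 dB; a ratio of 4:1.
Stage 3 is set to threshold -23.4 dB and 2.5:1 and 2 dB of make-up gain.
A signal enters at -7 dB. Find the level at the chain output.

Stage 1: -7 dB is 4.5 dB over -11.5 dB; at 3:1 that becomes 1.5 dB over, giving -10 dB; +6 dB make-up → -4 dB.
Stage 2: 7.4 dB above -11.4 dB, reduced 4:1 to 1.85 dB above → -9.55 dB; +2 dB make-up → -7.55 dB.
Stage 3: overshoot 15.85 dB → 15.85/2.5 = 6.34 dB → -17.06 dB; +2 dB make-up → -15.06 dB.

-15.06 dB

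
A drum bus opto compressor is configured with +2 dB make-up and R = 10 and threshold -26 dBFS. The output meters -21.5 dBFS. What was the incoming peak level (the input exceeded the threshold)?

-1 dBFS

Before make-up, the level was -21.5 − 2 = -23.5 dBFS.
That's 2.5 dB above the -26 dBFS threshold.
Input overshoot = R × output overshoot = 25 dB → input = -26 + 25 = -1 dBFS.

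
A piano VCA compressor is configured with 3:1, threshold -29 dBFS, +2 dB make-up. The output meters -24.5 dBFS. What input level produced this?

-21.5 dBFS

Stripping the +2 dB make-up gives -26.5 dBFS at the gain stage.
The compressed level sits -26.5 − (-29) = 2.5 dB over threshold.
Before 3:1 compression the overshoot was 2.5 × 3 = 7.5 dB, so input = -29 + 7.5 = -21.5 dBFS.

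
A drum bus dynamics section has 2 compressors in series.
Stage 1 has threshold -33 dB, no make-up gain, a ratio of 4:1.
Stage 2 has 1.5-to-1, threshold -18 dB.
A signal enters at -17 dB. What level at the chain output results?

Stage 1: -17 dB is 16 dB over -33 dB; at 4:1 that becomes 4 dB over, giving -29 dB.
Stage 2: -29 dB ≤ -18 dB, so stage 2 doesn't engage; output -29 dB.

-29 dB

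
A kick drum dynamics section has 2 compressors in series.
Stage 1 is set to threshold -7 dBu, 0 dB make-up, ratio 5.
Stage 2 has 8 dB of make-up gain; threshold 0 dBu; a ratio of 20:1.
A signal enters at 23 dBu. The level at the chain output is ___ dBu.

7 dBu

Stage 1: overshoot 30 dB → 30/5 = 6 dB → -1 dBu.
Stage 2: -1 dBu is at or below the 0 dBu threshold — no compression; make-up brings it to 7 dBu.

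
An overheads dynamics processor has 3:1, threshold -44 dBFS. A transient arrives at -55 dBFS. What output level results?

-55 dBFS is 11 dB below the -44 dBFS threshold, so no gain reduction is applied.
Output = input = -55 dBFS.

-55 dBFS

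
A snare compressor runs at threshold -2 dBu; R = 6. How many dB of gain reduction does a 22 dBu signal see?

22 dBu exceeds the threshold by 24 dB.
A 6:1 ratio leaves 4 dB of that excess.
Gain reduction = 24 − 4 = 20 dB.

20 dB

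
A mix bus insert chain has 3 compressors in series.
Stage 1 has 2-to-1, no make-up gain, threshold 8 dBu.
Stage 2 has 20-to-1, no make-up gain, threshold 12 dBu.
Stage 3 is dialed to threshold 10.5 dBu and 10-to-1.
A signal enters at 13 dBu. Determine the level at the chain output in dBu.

Stage 1: 13 dBu is 5 dB over 8 dBu; at 2:1 that becomes 2.5 dB over, giving 10.5 dBu.
Stage 2: below threshold (10.5 ≤ 12); passes unchanged; output 10.5 dBu.
Stage 3: 10.5 dBu is at or below the 10.5 dBu threshold — no compression; output 10.5 dBu.

10.5 dBu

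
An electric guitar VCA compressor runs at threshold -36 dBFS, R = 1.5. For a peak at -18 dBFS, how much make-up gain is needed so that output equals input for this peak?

Without make-up, output = threshold + overshoot/1.5 = -36 + 12 = -24 dBFS.
Gap to target: 6 dB.

6 dB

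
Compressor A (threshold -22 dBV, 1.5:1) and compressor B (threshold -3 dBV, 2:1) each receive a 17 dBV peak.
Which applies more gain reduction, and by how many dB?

A: overshoot 39 dB → output overshoot 26 dB → GR 13 dB.
B: overshoot 20 dB → output overshoot 10 dB → GR 10 dB.
Difference: 3 dB in favour of A.

A, by 3 dB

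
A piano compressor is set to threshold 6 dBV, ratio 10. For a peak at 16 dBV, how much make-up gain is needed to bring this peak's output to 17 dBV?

Without make-up, output = threshold + overshoot/10 = 6 + 1 = 7 dBV.
Gap to target: 10 dB.

10 dB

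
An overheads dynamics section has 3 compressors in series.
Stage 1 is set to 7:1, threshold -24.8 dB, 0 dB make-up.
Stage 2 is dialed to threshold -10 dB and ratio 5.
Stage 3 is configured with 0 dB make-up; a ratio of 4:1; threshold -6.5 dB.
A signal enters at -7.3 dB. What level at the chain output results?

-22.3 dB

Stage 1: 17.5 dB above -24.8 dB, reduced 7:1 to 2.5 dB above → -22.3 dB.
Stage 2: -22.3 dB is at or below the -10 dB threshold — no compression; output -22.3 dB.
Stage 3: -22.3 dB is at or below the -6.5 dB threshold — no compression; output -22.3 dB.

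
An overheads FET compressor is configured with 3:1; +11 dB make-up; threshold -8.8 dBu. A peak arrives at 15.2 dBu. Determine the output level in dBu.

10.2 dBu

The input is 24 dB above the -8.8 dBu threshold.
3:1 compression reduces that to 24/3 = 8 dB over.
That puts the output at -0.8 dBu; make-up adds 11 dB, giving 10.2 dBu.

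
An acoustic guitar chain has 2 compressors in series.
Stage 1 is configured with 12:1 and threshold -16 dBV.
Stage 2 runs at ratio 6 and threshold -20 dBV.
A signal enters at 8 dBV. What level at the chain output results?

-19 dBV

Stage 1: 8 dBV is 24 dB over -16 dBV; at 12:1 that becomes 2 dB over, giving -14 dBV.
Stage 2: overshoot 6 dB → 6/6 = 1 dB → -19 dBV.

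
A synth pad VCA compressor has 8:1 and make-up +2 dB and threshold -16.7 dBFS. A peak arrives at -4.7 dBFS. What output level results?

The input is 12 dB above the -16.7 dBFS threshold.
The 12 dB excess becomes 1.5 dB after 8:1 reduction.
Output = -16.7 + 1.5 = -15.2 dBFS; make-up adds 2 dB, giving -13.2 dBFS.

-13.2 dBFS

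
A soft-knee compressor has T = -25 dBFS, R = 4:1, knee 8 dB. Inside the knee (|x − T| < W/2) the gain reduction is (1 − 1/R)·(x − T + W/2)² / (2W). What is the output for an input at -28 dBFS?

-28.046875 dBFS

x − T + W/2 = -28 − (-25) + 4 = 1.
GR = (1 − 1/4) × 1² / 16 = 0.75 × 1 / 16 = 0.046875 dB.
Output = -28 − 0.046875 = -28.046875 dBFS.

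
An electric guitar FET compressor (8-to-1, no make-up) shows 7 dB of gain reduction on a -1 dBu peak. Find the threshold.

Gain reduction = -1 − (-8) = 7 dB; output overshoot = GR / (R − 1) = 7 / 7 = 1 dB.
Threshold = output − output overshoot = -8 − 1 = -9 dBu.

-9 dBu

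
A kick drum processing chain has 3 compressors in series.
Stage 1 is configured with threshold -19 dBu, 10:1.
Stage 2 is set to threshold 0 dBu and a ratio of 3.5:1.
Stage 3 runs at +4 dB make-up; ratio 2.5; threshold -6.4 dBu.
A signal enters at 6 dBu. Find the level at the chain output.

-12.5 dBu

Stage 1: overshoot 25 dB → 25/10 = 2.5 dB → -16.5 dBu.
Stage 2: below threshold (-16.5 ≤ 0); passes unchanged; output -16.5 dBu.
Stage 3: -16.5 dBu is at or below the -6.4 dBu threshold — no compression; make-up brings it to -12.5 dBu.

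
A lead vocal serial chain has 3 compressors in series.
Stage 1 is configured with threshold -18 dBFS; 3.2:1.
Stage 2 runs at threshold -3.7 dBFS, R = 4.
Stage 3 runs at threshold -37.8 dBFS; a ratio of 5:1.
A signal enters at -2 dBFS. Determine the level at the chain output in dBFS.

-32.84 dBFS

Stage 1: overshoot 16 dB → 16/3.2 = 5 dB → -13 dBFS.
Stage 2: below threshold (-13 ≤ -3.7); passes unchanged; output -13 dBFS.
Stage 3: -13 dBFS is 24.8 dB over -37.8 dBFS; at 5:1 that becomes 4.96 dB over, giving -32.84 dBFS.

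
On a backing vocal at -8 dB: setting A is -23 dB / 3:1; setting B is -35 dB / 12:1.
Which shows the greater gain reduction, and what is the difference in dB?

B, by 14.75 dB

A: overshoot 15 dB → output overshoot 5 dB → GR 10 dB.
B: overshoot 27 dB → output overshoot 2.25 dB → GR 24.75 dB.
B applies 14.75 dB more gain reduction.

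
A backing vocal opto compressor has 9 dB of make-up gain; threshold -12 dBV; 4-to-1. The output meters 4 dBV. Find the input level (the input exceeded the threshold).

Remove make-up: 4 − 9 = -5 dBV.
That's 7 dB above the -12 dBV threshold.
Input overshoot = R × output overshoot = 28 dB → input = -12 + 28 = 16 dBV.

16 dBV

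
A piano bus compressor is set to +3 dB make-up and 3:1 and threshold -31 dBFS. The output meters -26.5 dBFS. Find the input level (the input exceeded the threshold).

Stripping the +3 dB make-up gives -29.5 dBFS at the gain stage.
Post-compression overshoot = -29.5 − (-31) = 1.5 dB.
Before 3:1 compression the overshoot was 1.5 × 3 = 4.5 dB, so input = -31 + 4.5 = -26.5 dBFS.

-26.5 dBFS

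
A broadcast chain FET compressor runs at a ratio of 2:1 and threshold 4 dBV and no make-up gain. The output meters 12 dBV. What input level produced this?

Post-compression overshoot = 12 − 4 = 8 dB.
Input overshoot = R × output overshoot = 16 dB → input = 4 + 16 = 20 dBV.

20 dBV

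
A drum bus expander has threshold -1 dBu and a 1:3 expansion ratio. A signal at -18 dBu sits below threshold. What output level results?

-52 dBu

Undershoot = (-1) − (-18) = 17 dB.
At 1:3, that expands to 51 dB under threshold.
Output = -1 − 51 = -52 dBu.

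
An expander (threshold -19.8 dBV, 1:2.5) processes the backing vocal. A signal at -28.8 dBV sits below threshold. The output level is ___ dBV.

-42.3 dBV

The input is 9 dB below the -19.8 dBV threshold.
A 1:2.5 expander multiplies undershoot by 2.5: 9 × 2.5 = 22.5 dB below threshold.
Output = -19.8 − 22.5 = -42.3 dBV.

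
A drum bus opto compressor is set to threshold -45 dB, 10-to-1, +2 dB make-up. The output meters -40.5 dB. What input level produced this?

Before make-up, the level was -40.5 − 2 = -42.5 dB.
Post-compression overshoot = -42.5 − (-45) = 2.5 dB.
Undo the ratio: input overshoot = 2.5 × 10 = 25 dB, giving input = -20 dB.

-20 dB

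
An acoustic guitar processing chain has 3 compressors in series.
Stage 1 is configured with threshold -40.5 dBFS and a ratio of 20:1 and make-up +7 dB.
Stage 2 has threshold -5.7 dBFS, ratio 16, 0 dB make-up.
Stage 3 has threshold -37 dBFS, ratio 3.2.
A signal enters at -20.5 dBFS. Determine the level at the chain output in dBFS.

Stage 1: 20 dB above -40.5 dBFS, reduced 20:1 to 1 dB above → -39.5 dBFS; +7 dB make-up → -32.5 dBFS.
Stage 2: -32.5 dBFS ≤ -5.7 dBFS, so stage 2 doesn't engage; output -32.5 dBFS.
Stage 3: 4.5 dB above -37 dBFS, reduced 3.2:1 to 1.40625 dB above → -35.59375 dBFS.

-35.59375 dBFS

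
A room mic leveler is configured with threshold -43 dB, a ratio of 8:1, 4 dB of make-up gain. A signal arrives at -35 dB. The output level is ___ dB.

The input is 8 dB above the -43 dB threshold.
8:1 compression reduces that to 8/8 = 1 dB over.
So the level is -43 + 1 = -42 dB; make-up adds 4 dB, giving -38 dB.

-38 dB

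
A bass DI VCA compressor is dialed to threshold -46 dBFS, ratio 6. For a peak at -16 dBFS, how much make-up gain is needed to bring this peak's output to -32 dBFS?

The peak compresses to -46 + 30/6 = -41 dBFS.
To reach -32 dBFS requires -32 − (-41) = 9 dB of make-up.

9 dB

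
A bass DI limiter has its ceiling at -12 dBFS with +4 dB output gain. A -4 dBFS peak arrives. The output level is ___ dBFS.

-8 dBFS

The limiter clamps the peak to its -12 dBFS ceiling.
Output gain then adds 4 dB: -12 + 4 = -8 dBFS.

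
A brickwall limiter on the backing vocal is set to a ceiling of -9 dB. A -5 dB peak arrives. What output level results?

At ∞:1, everything above -9 dB is held at the ceiling.

-9 dB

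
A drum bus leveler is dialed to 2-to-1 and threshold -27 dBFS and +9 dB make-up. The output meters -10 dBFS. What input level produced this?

Remove make-up: -10 − 9 = -19 dBFS.
Post-compression overshoot = -19 − (-27) = 8 dB.
Undo the ratio: input overshoot = 8 × 2 = 16 dB, giving input = -11 dBFS.

-11 dBFS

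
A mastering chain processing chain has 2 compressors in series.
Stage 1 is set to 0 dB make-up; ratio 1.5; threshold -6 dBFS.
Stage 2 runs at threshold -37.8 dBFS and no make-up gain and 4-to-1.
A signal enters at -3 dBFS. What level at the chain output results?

-29.35 dBFS

Stage 1: -3 dBFS is 3 dB over -6 dBFS; at 1.5:1 that becomes 2 dB over, giving -4 dBFS.
Stage 2: 33.8 dB above -37.8 dBFS, reduced 4:1 to 8.45 dB above → -29.35 dBFS.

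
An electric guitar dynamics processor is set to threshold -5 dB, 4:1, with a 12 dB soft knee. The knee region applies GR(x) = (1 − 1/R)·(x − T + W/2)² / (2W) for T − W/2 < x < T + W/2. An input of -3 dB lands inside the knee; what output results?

x − T + W/2 = -3 − (-5) + 6 = 8.
GR = (1 − 1/4) × 8² / 24 = 0.75 × 64 / 24 = 2 dB.
Output = -3 − 2 = -5 dB.

-5 dB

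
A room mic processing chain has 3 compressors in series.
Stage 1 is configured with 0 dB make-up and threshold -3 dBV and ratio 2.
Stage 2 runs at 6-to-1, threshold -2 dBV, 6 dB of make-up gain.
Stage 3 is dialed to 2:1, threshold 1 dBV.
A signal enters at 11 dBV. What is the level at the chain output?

3 dBV

Stage 1: 14 dB above -3 dBV, reduced 2:1 to 7 dB above → 4 dBV.
Stage 2: overshoot 6 dB → 6/6 = 1 dB → -1 dBV; +6 dB make-up → 5 dBV.
Stage 3: 5 dBV is 4 dB over 1 dBV; at 2:1 that becomes 2 dB over, giving 3 dBV.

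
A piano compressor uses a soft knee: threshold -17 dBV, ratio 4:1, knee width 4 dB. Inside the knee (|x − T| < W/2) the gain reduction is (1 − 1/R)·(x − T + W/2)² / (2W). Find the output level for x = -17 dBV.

x − T + W/2 = -17 − (-17) + 2 = 2.
GR = (1 − 1/4) × 2² / 8 = 0.75 × 4 / 8 = 0.375 dB.
Output = -17 − 0.375 = -17.375 dBV.

-17.375 dBV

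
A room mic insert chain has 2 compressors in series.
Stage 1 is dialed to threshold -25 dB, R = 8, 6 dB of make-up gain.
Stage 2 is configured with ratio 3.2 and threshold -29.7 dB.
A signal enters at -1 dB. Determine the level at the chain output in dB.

-25.41875 dB

Stage 1: overshoot 24 dB → 24/8 = 3 dB → -22 dB; +6 dB make-up → -16 dB.
Stage 2: overshoot 13.7 dB → 13.7/3.2 = 4.28125 dB → -25.41875 dB.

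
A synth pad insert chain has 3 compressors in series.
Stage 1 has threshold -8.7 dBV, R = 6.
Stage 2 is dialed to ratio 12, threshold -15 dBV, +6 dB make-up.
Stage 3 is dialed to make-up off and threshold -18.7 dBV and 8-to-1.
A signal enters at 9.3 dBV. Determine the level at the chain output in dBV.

-17.390625 dBV

Stage 1: overshoot 18 dB → 18/6 = 3 dB → -5.7 dBV.
Stage 2: 9.3 dB above -15 dBV, reduced 12:1 to 0.775 dB above → -14.225 dBV; +6 dB make-up → -8.225 dBV.
Stage 3: -8.225 dBV is 10.475 dB over -18.7 dBV; at 8:1 that becomes 1.309375 dB over, giving -17.390625 dBV.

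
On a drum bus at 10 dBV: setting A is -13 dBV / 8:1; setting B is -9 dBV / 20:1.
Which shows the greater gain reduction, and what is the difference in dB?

A: overshoot 23 dB → output overshoot 2.875 dB → GR 20.125 dB.
B: overshoot 19 dB → output overshoot 0.95 dB → GR 18.05 dB.
A applies 2.075 dB more gain reduction.

A, by 2.075 dB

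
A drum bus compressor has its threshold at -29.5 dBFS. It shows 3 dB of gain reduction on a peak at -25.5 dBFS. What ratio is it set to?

4:1

Input overshoot = -25.5 − (-29.5) = 4 dB.
Output overshoot = 4 − 3 = 1 dB.
Ratio = input overshoot / output overshoot = 4 / 1 = 4.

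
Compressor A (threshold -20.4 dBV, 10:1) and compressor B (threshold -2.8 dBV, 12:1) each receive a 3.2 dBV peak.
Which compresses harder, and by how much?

A: overshoot 23.6 dB → output overshoot 2.36 dB → GR 21.24 dB.
B: overshoot 6 dB → output overshoot 0.5 dB → GR 5.5 dB.
Difference: 15.74 dB in favour of A.

A, by 15.74 dB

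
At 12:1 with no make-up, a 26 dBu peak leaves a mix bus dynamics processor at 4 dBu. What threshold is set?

Let T be the threshold. Output overshoot = (input overshoot)/R, so 4 − T = (26 − T)/12.
12·(4 − T) = 26 − T → 11·T = 48 − 26 = 22.
T = 22/11 = 2 dBu.

2 dBu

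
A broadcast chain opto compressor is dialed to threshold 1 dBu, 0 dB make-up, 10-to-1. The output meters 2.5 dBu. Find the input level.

16 dBu

That's 1.5 dB above the 1 dBu threshold.
Undo the ratio: input overshoot = 1.5 × 10 = 15 dB, giving input = 16 dBu.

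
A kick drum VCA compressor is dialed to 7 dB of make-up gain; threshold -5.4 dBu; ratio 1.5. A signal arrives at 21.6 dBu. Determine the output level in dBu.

19.6 dBu

Overshoot: 21.6 − (-5.4) = 27 dB.
1.5:1 compression reduces that to 27/1.5 = 18 dB over.
That puts the output at 12.6 dBu; make-up adds 7 dB, giving 19.6 dBu.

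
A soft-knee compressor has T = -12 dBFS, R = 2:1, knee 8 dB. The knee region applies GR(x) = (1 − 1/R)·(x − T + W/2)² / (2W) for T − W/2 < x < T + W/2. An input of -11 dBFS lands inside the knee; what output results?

x − T + W/2 = -11 − (-12) + 4 = 5.
GR = (1 − 1/2) × 5² / 16 = 0.5 × 25 / 16 = 0.78125 dB.
Output = -11 − 0.78125 = -11.78125 dBFS.

-11.78125 dBFS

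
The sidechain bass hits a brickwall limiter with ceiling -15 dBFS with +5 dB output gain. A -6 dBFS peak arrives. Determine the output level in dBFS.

-10 dBFS

The limiter clamps the peak to its -15 dBFS ceiling.
Output gain then adds 5 dB: -15 + 5 = -10 dBFS.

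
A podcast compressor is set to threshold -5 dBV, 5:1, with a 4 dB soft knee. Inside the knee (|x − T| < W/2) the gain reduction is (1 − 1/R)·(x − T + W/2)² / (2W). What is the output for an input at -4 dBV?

-4.9 dBV

x − T + W/2 = -4 − (-5) + 2 = 3.
GR = (1 − 1/5) × 3² / 8 = 0.8 × 9 / 8 = 0.9 dB.
Output = -4 − 0.9 = -4.9 dBV.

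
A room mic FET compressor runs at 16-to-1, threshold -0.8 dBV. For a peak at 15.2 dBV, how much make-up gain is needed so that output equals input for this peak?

Overshoot 16 dB → 16/16 = 1 dB after compression, so the compressed level is -0.8 + 1 = 0.2 dBV.
Make-up = target − compressed = 15.2 − 0.2 = 15 dB.

15 dB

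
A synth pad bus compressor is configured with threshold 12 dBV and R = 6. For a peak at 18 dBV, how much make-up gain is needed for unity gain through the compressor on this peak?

5 dB

Without make-up, output = threshold + overshoot/6 = 12 + 1 = 13 dBV.
Gap to target: 5 dB.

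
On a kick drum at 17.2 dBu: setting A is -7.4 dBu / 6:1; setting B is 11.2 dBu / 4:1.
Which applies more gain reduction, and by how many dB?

A, by 16 dB

A: overshoot 24.6 dB → output overshoot 4.1 dB → GR 20.5 dB.
B: overshoot 6 dB → output overshoot 1.5 dB → GR 4.5 dB.
A reduces 16 dB more.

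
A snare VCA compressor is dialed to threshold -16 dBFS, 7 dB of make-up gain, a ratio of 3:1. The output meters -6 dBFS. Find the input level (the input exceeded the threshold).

Stripping the +7 dB make-up gives -13 dBFS at the gain stage.
Post-compression overshoot = -13 − (-16) = 3 dB.
Undo the ratio: input overshoot = 3 × 3 = 9 dB, giving input = -7 dBFS.

-7 dBFS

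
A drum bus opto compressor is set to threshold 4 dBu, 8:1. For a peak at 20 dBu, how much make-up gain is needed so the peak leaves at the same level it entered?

14 dB

The peak compresses to 4 + 16/8 = 6 dBu.
To reach 20 dBu requires 20 − 6 = 14 dB of make-up.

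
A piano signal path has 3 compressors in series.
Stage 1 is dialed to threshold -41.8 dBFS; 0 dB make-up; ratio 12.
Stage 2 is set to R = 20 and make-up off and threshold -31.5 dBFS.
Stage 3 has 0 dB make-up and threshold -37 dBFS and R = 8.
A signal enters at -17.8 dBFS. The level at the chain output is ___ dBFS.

Stage 1: overshoot 24 dB → 24/12 = 2 dB → -39.8 dBFS.
Stage 2: below threshold (-39.8 ≤ -31.5); passes unchanged; output -39.8 dBFS.
Stage 3: below threshold (-39.8 ≤ -37); passes unchanged; output -39.8 dBFS.

-39.8 dBFS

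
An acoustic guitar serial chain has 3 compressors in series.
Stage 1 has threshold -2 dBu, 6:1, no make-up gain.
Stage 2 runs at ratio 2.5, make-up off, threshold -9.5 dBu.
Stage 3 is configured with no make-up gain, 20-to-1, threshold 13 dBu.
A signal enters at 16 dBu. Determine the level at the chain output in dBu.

Stage 1: 16 dBu is 18 dB over -2 dBu; at 6:1 that becomes 3 dB over, giving 1 dBu.
Stage 2: 10.5 dB above -9.5 dBu, reduced 2.5:1 to 4.2 dB above → -5.3 dBu.
Stage 3: -5.3 dBu ≤ 13 dBu, so stage 3 doesn't engage; output -5.3 dBu.

-5.3 dBu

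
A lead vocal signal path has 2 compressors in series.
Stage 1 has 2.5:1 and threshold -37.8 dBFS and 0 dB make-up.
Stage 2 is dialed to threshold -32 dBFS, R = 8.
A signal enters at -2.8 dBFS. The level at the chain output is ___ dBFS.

-30.975 dBFS

Stage 1: 35 dB above -37.8 dBFS, reduced 2.5:1 to 14 dB above → -23.8 dBFS.
Stage 2: -23.8 dBFS is 8.2 dB over -32 dBFS; at 8:1 that becomes 1.025 dB over, giving -30.975 dBFS.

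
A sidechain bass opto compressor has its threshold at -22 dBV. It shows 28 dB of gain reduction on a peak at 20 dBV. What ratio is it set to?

Input overshoot = 20 − (-22) = 42 dB.
Output overshoot = 42 − 28 = 14 dB.
Ratio = input overshoot / output overshoot = 42 / 14 = 3.

3:1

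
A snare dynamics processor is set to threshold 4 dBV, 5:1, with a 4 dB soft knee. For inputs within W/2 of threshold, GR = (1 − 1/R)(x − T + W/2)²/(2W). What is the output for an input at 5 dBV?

4.1 dBV

x − T + W/2 = 5 − 4 + 2 = 3.
GR = (1 − 1/5) × 3² / 8 = 0.8 × 9 / 8 = 0.9 dB.
Output = 5 − 0.9 = 4.1 dBV.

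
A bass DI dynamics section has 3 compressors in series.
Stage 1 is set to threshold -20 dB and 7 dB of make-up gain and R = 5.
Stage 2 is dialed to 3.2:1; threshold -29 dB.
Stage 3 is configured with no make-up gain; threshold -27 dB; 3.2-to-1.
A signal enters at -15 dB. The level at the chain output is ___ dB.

-25.964844 dB

Stage 1: overshoot 5 dB → 5/5 = 1 dB → -19 dB; +7 dB make-up → -12 dB.
Stage 2: 17 dB above -29 dB, reduced 3.2:1 to 5.3125 dB above → -23.6875 dB.
Stage 3: 3.3125 dB above -27 dB, reduced 3.2:1 to 1.035156 dB above → -25.964844 dB.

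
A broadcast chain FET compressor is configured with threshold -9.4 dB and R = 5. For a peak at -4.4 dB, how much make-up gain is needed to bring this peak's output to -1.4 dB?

The peak compresses to -9.4 + 5/5 = -8.4 dB.
To reach -1.4 dB requires -1.4 − (-8.4) = 7 dB of make-up.

7 dB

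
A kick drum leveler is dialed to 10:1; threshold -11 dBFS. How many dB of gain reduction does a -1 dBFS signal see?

9 dB

-1 dBFS exceeds the threshold by 10 dB.
At 10:1, output sits 10/10 = 1 dB above threshold.
GR = overshoot in − overshoot out = 10 − 1 = 9 dB.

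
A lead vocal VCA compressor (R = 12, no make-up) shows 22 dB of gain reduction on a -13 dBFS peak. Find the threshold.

Gain reduction = -13 − (-35) = 22 dB; output overshoot = GR / (R − 1) = 22 / 11 = 2 dB.
Threshold = output − output overshoot = -35 − 2 = -37 dBFS.

-37 dBFS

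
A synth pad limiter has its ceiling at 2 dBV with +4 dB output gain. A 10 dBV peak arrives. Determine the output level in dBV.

6 dBV

At ∞:1, everything above 2 dBV is held at the ceiling.
Output gain then adds 4 dB: 2 + 4 = 6 dBV.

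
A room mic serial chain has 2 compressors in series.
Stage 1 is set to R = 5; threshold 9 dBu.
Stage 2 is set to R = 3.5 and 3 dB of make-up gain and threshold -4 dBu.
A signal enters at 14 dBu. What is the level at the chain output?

3 dBu

Stage 1: 5 dB above 9 dBu, reduced 5:1 to 1 dB above → 10 dBu.
Stage 2: 10 dBu is 14 dB over -4 dBu; at 3.5:1 that becomes 4 dB over, giving 0 dBu; +3 dB make-up → 3 dBu.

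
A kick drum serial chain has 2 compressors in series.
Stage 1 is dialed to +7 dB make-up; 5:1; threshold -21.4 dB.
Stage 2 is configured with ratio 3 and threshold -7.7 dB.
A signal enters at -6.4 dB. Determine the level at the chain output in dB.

Stage 1: overshoot 15 dB → 15/5 = 3 dB → -18.4 dB; +7 dB make-up → -11.4 dB.
Stage 2: below threshold (-11.4 ≤ -7.7); passes unchanged; output -11.4 dB.

-11.4 dB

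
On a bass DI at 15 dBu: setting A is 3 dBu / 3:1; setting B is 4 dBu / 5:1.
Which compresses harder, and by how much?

A: GR = 12 − 12/3 = 8 dB.
B: GR = 11 − 11/5 = 8.8 dB.
Difference: 0.8 dB in favour of B.

B, by 0.8 dB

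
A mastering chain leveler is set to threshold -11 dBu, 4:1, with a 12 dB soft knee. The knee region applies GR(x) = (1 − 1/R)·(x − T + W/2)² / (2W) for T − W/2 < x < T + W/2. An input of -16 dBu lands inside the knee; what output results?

-16.03125 dBu

x − T + W/2 = -16 − (-11) + 6 = 1.
GR = (1 − 1/4) × 1² / 24 = 0.75 × 1 / 24 = 0.03125 dB.
Output = -16 − 0.03125 = -16.03125 dBu.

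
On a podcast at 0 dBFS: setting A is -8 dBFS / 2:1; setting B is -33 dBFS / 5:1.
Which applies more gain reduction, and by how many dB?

A: overshoot 8 dB → output overshoot 4 dB → GR 4 dB.
B: overshoot 33 dB → output overshoot 6.6 dB → GR 26.4 dB.
B reduces 22.4 dB more.

B, by 22.4 dB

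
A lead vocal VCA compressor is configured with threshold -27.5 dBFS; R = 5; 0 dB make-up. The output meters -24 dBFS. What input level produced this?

-10 dBFS

Post-compression overshoot = -24 − (-27.5) = 3.5 dB.
Input overshoot = R × output overshoot = 17.5 dB → input = -27.5 + 17.5 = -10 dBFS.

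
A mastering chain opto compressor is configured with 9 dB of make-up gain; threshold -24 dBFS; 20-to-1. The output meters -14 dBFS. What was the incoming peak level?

-4 dBFS

Before make-up, the level was -14 − 9 = -23 dBFS.
The compressed level sits -23 − (-24) = 1 dB over threshold.
Undo the ratio: input overshoot = 1 × 20 = 20 dB, giving input = -4 dBFS.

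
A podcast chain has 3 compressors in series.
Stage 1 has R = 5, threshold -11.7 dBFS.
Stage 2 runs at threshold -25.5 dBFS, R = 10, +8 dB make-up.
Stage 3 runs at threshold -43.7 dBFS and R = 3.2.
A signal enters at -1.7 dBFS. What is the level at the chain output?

-35.01875 dBFS

Stage 1: overshoot 10 dB → 10/5 = 2 dB → -9.7 dBFS.
Stage 2: 15.8 dB above -25.5 dBFS, reduced 10:1 to 1.58 dB above → -23.92 dBFS; +8 dB make-up → -15.92 dBFS.
Stage 3: -15.92 dBFS is 27.78 dB over -43.7 dBFS; at 3.2:1 that becomes 8.68125 dB over, giving -35.01875 dBFS.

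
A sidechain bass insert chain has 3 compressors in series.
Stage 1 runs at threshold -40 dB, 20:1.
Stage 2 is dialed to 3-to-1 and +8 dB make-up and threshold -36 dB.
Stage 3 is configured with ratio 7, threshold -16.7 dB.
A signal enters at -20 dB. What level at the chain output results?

-31 dB

Stage 1: -20 dB is 20 dB over -40 dB; at 20:1 that becomes 1 dB over, giving -39 dB.
Stage 2: below threshold (-39 ≤ -36); passes unchanged; make-up brings it to -31 dB.
Stage 3: -31 dB ≤ -16.7 dB, so stage 3 doesn't engage; output -31 dB.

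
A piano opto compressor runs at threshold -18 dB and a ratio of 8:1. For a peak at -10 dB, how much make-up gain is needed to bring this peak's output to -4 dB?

13 dB

The peak compresses to -18 + 8/8 = -17 dB.
To reach -4 dB requires -4 − (-17) = 13 dB of make-up.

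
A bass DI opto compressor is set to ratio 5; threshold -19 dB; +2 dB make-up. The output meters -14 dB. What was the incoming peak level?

-4 dB

Remove make-up: -14 − 2 = -16 dB.
Post-compression overshoot = -16 − (-19) = 3 dB.
Before 5:1 compression the overshoot was 3 × 5 = 15 dB, so input = -19 + 15 = -4 dB.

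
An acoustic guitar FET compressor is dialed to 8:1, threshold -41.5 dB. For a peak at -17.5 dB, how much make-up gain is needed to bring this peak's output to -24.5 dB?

Without make-up, output = threshold + overshoot/8 = -41.5 + 3 = -38.5 dB.
Gap to target: 14 dB.

14 dB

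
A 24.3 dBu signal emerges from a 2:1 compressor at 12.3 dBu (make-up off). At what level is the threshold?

0.3 dBu

Gain reduction = 24.3 − 12.3 = 12 dB; output overshoot = GR / (R − 1) = 12 / 1 = 12 dB.
Threshold = output − output overshoot = 12.3 − 12 = 0.3 dBu.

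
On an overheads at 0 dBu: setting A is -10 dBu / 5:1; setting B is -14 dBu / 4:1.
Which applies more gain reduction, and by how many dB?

B, by 2.5 dB

A: overshoot 10 dB → output overshoot 2 dB → GR 8 dB.
B: overshoot 14 dB → output overshoot 3.5 dB → GR 10.5 dB.
B applies 2.5 dB more gain reduction.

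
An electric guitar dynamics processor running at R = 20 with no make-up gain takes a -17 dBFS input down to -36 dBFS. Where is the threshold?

Let T be the threshold. Output overshoot = (input overshoot)/R, so -36 − T = (-17 − T)/20.
20·(-36 − T) = -17 − T → 19·T = -720 − (-17) = -703.
T = -703/19 = -37 dBFS.

-37 dBFS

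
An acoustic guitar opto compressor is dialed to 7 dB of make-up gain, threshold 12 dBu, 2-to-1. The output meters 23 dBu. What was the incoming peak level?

20 dBu

Stripping the +7 dB make-up gives 16 dBu at the gain stage.
Post-compression overshoot = 16 − 12 = 4 dB.
Input overshoot = R × output overshoot = 8 dB → input = 12 + 8 = 20 dBu.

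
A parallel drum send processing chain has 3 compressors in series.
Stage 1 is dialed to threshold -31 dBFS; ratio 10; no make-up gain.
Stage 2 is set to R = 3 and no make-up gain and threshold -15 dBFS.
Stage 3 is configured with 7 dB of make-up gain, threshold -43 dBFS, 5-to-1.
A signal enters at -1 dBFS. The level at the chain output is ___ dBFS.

Stage 1: 30 dB above -31 dBFS, reduced 10:1 to 3 dB above → -28 dBFS.
Stage 2: -28 dBFS is at or below the -15 dBFS threshold — no compression; output -28 dBFS.
Stage 3: 15 dB above -43 dBFS, reduced 5:1 to 3 dB above → -40 dBFS; +7 dB make-up → -33 dBFS.

-33 dBFS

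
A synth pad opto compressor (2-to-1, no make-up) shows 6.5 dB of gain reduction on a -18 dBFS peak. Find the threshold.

-31 dBFS

Gain reduction = -18 − (-24.5) = 6.5 dB; output overshoot = GR / (R − 1) = 6.5 / 1 = 6.5 dB.
Threshold = output − output overshoot = -24.5 − 6.5 = -31 dBFS.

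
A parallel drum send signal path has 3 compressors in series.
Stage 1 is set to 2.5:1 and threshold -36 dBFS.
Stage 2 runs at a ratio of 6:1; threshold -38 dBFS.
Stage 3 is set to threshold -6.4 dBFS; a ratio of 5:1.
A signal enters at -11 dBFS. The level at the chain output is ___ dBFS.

-36 dBFS

Stage 1: -11 dBFS is 25 dB over -36 dBFS; at 2.5:1 that becomes 10 dB over, giving -26 dBFS.
Stage 2: 12 dB above -38 dBFS, reduced 6:1 to 2 dB above → -36 dBFS.
Stage 3: below threshold (-36 ≤ -6.4); passes unchanged; output -36 dBFS.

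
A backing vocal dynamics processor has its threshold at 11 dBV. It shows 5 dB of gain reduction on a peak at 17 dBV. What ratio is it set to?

Input overshoot = 17 − 11 = 6 dB.
Output overshoot = 6 − 5 = 1 dB.
Ratio = input overshoot / output overshoot = 6 / 1 = 6.

6:1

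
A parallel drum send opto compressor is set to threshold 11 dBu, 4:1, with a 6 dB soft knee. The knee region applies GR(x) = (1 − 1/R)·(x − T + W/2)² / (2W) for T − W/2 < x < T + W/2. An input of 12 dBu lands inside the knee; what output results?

x − T + W/2 = 12 − 11 + 3 = 4.
GR = (1 − 1/4) × 4² / 12 = 0.75 × 16 / 12 = 1 dB.
Output = 12 − 1 = 11 dBu.

11 dBu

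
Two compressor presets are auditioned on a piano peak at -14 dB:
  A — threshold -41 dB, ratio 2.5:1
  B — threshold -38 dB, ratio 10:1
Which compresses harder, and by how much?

A: 27 dB over, compressed to 10.8 dB over, so 16.2 dB of GR.
B: 24 dB over, compressed to 2.4 dB over, so 21.6 dB of GR.
Difference: 5.4 dB in favour of B.

B, by 5.4 dB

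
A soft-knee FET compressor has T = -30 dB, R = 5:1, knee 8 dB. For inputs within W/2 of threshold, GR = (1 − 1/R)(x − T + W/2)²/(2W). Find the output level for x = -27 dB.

x − T + W/2 = -27 − (-30) + 4 = 7.
GR = (1 − 1/5) × 7² / 16 = 0.8 × 49 / 16 = 2.45 dB.
Output = -27 − 2.45 = -29.45 dB.

-29.45 dB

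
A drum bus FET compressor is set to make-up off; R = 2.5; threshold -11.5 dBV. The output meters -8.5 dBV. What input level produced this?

-4 dBV

The compressed level sits -8.5 − (-11.5) = 3 dB over threshold.
Undo the ratio: input overshoot = 3 × 2.5 = 7.5 dB, giving input = -4 dBV.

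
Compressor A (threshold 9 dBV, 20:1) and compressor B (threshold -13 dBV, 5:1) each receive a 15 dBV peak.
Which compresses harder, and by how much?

B, by 16.7 dB

A: 6 dB over, compressed to 0.3 dB over, so 5.7 dB of GR.
B: 28 dB over, compressed to 5.6 dB over, so 22.4 dB of GR.
B applies 16.7 dB more gain reduction.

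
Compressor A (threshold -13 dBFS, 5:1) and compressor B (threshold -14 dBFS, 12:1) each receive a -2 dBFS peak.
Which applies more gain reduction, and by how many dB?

B, by 2.2 dB

A: overshoot 11 dB → output overshoot 2.2 dB → GR 8.8 dB.
B: overshoot 12 dB → output overshoot 1 dB → GR 11 dB.
Difference: 2.2 dB in favour of B.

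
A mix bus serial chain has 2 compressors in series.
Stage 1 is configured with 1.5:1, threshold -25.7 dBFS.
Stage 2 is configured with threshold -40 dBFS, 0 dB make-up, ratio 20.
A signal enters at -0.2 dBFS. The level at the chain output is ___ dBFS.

-38.435 dBFS

Stage 1: -0.2 dBFS is 25.5 dB over -25.7 dBFS; at 1.5:1 that becomes 17 dB over, giving -8.7 dBFS.
Stage 2: overshoot 31.3 dB → 31.3/20 = 1.565 dB → -38.435 dBFS.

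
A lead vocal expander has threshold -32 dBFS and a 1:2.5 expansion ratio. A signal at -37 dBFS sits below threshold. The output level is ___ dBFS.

The input is 5 dB below the -32 dBFS threshold.
A 1:2.5 expander multiplies undershoot by 2.5: 5 × 2.5 = 12.5 dB below threshold.
Output = -32 − 12.5 = -44.5 dBFS.

-44.5 dBFS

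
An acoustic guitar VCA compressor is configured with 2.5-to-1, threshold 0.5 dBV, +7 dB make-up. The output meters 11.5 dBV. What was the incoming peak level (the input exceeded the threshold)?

10.5 dBV

Stripping the +7 dB make-up gives 4.5 dBV at the gain stage.
Post-compression overshoot = 4.5 − 0.5 = 4 dB.
Undo the ratio: input overshoot = 4 × 2.5 = 10 dB, giving input = 10.5 dBV.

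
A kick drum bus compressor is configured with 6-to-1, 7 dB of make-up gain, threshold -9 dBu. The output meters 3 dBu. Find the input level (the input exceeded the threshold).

Remove make-up: 3 − 7 = -4 dBu.
Post-compression overshoot = -4 − (-9) = 5 dB.
Before 6:1 compression the overshoot was 5 × 6 = 30 dB, so input = -9 + 30 = 21 dBu.

21 dBu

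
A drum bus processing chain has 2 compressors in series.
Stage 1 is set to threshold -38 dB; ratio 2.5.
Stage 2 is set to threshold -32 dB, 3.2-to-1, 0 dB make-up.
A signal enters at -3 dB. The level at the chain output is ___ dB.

-29.5 dB

Stage 1: -3 dB is 35 dB over -38 dB; at 2.5:1 that becomes 14 dB over, giving -24 dB.
Stage 2: 8 dB above -32 dB, reduced 3.2:1 to 2.5 dB above → -29.5 dB.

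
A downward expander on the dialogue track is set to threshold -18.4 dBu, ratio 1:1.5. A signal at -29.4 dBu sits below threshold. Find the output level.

-34.9 dBu

Undershoot = (-18.4) − (-29.4) = 11 dB.
At 1:1.5, that expands to 16.5 dB under threshold.
Output = -18.4 − 16.5 = -34.9 dBu.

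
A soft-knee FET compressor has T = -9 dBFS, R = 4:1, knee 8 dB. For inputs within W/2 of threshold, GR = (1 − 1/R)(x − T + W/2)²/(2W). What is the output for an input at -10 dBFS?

x − T + W/2 = -10 − (-9) + 4 = 3.
GR = (1 − 1/4) × 3² / 16 = 0.75 × 9 / 16 = 0.421875 dB.
Output = -10 − 0.421875 = -10.421875 dBFS.

-10.421875 dBFS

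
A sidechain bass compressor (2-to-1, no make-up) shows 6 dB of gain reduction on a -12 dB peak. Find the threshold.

-24 dB

Gain reduction = -12 − (-18) = 6 dB; output overshoot = GR / (R − 1) = 6 / 1 = 6 dB.
Threshold = output − output overshoot = -18 − 6 = -24 dB.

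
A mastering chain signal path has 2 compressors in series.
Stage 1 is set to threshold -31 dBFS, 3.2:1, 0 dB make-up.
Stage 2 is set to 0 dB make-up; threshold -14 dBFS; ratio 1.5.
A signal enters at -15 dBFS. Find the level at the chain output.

Stage 1: -15 dBFS is 16 dB over -31 dBFS; at 3.2:1 that becomes 5 dB over, giving -26 dBFS.
Stage 2: below threshold (-26 ≤ -14); passes unchanged; output -26 dBFS.

-26 dBFS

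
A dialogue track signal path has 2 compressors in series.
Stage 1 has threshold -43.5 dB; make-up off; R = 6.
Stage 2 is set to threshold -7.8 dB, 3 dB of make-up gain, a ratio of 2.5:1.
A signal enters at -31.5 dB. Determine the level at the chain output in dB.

-38.5 dB

Stage 1: -31.5 dB is 12 dB over -43.5 dB; at 6:1 that becomes 2 dB over, giving -41.5 dB.
Stage 2: -41.5 dB ≤ -7.8 dB, so stage 2 doesn't engage; make-up brings it to -38.5 dB.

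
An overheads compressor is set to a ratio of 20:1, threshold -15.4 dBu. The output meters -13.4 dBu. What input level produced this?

Post-compression overshoot = -13.4 − (-15.4) = 2 dB.
Before 20:1 compression the overshoot was 2 × 20 = 40 dB, so input = -15.4 + 40 = 24.6 dBu.

24.6 dBu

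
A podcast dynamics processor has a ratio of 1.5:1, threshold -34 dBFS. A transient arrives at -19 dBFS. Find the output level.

The input is 15 dB above the -34 dBFS threshold.
1.5:1 compression reduces that to 15/1.5 = 10 dB over.
That puts the output at -24 dBFS.

-24 dBFS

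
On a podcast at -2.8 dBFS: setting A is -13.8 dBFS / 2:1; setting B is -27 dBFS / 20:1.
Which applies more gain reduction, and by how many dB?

B, by 17.49 dB

A: GR = 11 − 11/2 = 5.5 dB.
B: GR = 24.2 − 24.2/20 = 22.99 dB.
Difference: 17.49 dB in favour of B.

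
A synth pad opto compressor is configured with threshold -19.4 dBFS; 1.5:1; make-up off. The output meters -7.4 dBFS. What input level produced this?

-1.4 dBFS

The compressed level sits -7.4 − (-19.4) = 12 dB over threshold.
Undo the ratio: input overshoot = 12 × 1.5 = 18 dB, giving input = -1.4 dBFS.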